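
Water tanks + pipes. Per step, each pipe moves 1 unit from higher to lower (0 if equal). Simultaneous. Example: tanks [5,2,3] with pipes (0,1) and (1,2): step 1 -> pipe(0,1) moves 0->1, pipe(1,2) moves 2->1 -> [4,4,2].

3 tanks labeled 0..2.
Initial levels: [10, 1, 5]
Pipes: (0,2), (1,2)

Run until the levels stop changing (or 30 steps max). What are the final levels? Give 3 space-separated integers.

Answer: 6 6 4

Derivation:
Step 1: flows [0->2,2->1] -> levels [9 2 5]
Step 2: flows [0->2,2->1] -> levels [8 3 5]
Step 3: flows [0->2,2->1] -> levels [7 4 5]
Step 4: flows [0->2,2->1] -> levels [6 5 5]
Step 5: flows [0->2,1=2] -> levels [5 5 6]
Step 6: flows [2->0,2->1] -> levels [6 6 4]
Step 7: flows [0->2,1->2] -> levels [5 5 6]
  -> period-2 cycle: step 7 state = step 5 state; never stabilizes
  -> state at step 30: (30-5) mod 2 = 1, same as step 6 -> [6 6 4]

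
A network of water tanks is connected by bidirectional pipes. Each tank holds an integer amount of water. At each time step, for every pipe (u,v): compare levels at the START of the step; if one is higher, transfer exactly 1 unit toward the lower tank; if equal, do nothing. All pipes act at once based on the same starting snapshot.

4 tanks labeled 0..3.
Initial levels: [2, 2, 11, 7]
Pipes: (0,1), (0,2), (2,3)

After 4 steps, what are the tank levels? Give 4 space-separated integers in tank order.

Answer: 4 4 7 7

Derivation:
Step 1: flows [0=1,2->0,2->3] -> levels [3 2 9 8]
Step 2: flows [0->1,2->0,2->3] -> levels [3 3 7 9]
Step 3: flows [0=1,2->0,3->2] -> levels [4 3 7 8]
Step 4: flows [0->1,2->0,3->2] -> levels [4 4 7 7]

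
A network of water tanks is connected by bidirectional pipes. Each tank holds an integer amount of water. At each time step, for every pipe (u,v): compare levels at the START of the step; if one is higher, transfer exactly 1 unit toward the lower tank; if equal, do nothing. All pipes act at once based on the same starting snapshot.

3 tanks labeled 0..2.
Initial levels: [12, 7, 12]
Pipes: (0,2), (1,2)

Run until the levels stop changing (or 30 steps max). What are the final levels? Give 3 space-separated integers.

Answer: 10 10 11

Derivation:
Step 1: flows [0=2,2->1] -> levels [12 8 11]
Step 2: flows [0->2,2->1] -> levels [11 9 11]
Step 3: flows [0=2,2->1] -> levels [11 10 10]
Step 4: flows [0->2,1=2] -> levels [10 10 11]
Step 5: flows [2->0,2->1] -> levels [11 11 9]
Step 6: flows [0->2,1->2] -> levels [10 10 11]
  -> period-2 cycle: step 6 state = step 4 state; never stabilizes
  -> state at step 30: (30-4) mod 2 = 0, same as step 4 -> [10 10 11]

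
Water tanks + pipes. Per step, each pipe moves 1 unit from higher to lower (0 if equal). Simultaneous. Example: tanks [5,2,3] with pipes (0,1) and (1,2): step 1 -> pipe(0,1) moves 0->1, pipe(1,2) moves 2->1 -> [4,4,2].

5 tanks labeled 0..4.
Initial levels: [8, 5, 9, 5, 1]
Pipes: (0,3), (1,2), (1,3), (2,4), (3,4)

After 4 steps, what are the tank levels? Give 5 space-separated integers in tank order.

Answer: 5 6 5 7 5

Derivation:
Step 1: flows [0->3,2->1,1=3,2->4,3->4] -> levels [7 6 7 5 3]
Step 2: flows [0->3,2->1,1->3,2->4,3->4] -> levels [6 6 5 6 5]
Step 3: flows [0=3,1->2,1=3,2=4,3->4] -> levels [6 5 6 5 6]
Step 4: flows [0->3,2->1,1=3,2=4,4->3] -> levels [5 6 5 7 5]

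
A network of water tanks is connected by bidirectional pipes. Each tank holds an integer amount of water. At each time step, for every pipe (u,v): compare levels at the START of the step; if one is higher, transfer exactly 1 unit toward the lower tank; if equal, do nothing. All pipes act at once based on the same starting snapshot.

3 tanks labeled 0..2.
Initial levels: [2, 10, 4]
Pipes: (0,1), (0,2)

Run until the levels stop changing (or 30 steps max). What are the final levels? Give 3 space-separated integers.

Step 1: flows [1->0,2->0] -> levels [4 9 3]
Step 2: flows [1->0,0->2] -> levels [4 8 4]
Step 3: flows [1->0,0=2] -> levels [5 7 4]
Step 4: flows [1->0,0->2] -> levels [5 6 5]
Step 5: flows [1->0,0=2] -> levels [6 5 5]
Step 6: flows [0->1,0->2] -> levels [4 6 6]
Step 7: flows [1->0,2->0] -> levels [6 5 5]
  -> period-2 cycle: step 7 state = step 5 state; never stabilizes
  -> state at step 30: (30-5) mod 2 = 1, same as step 6 -> [4 6 6]

Answer: 4 6 6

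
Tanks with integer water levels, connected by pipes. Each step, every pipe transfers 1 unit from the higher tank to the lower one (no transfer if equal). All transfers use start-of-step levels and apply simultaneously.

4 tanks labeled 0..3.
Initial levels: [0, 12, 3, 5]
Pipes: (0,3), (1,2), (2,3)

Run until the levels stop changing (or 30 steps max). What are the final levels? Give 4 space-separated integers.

Answer: 4 6 4 6

Derivation:
Step 1: flows [3->0,1->2,3->2] -> levels [1 11 5 3]
Step 2: flows [3->0,1->2,2->3] -> levels [2 10 5 3]
Step 3: flows [3->0,1->2,2->3] -> levels [3 9 5 3]
Step 4: flows [0=3,1->2,2->3] -> levels [3 8 5 4]
Step 5: flows [3->0,1->2,2->3] -> levels [4 7 5 4]
Step 6: flows [0=3,1->2,2->3] -> levels [4 6 5 5]
Step 7: flows [3->0,1->2,2=3] -> levels [5 5 6 4]
Step 8: flows [0->3,2->1,2->3] -> levels [4 6 4 6]
Step 9: flows [3->0,1->2,3->2] -> levels [5 5 6 4]
  -> period-2 cycle: step 9 state = step 7 state; never stabilizes
  -> state at step 30: (30-7) mod 2 = 1, same as step 8 -> [4 6 4 6]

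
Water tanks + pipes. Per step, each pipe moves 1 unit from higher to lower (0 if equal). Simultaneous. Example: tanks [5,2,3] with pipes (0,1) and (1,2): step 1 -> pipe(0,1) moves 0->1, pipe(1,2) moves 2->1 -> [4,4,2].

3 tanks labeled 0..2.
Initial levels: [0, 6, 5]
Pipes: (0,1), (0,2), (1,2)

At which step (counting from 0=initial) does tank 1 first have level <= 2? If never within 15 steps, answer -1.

Step 1: flows [1->0,2->0,1->2] -> levels [2 4 5]
Step 2: flows [1->0,2->0,2->1] -> levels [4 4 3]
Step 3: flows [0=1,0->2,1->2] -> levels [3 3 5]
Step 4: flows [0=1,2->0,2->1] -> levels [4 4 3]
  -> period-2 cycle (repeats step 2); tank 1 never drops to <=2
Tank 1 never reaches <=2 within 15 steps

Answer: -1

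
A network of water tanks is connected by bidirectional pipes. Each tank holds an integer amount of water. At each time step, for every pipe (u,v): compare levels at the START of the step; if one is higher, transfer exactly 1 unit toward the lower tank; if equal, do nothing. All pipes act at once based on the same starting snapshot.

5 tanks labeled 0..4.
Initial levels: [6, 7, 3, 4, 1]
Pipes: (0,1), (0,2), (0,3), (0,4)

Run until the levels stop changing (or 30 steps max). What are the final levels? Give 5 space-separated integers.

Step 1: flows [1->0,0->2,0->3,0->4] -> levels [4 6 4 5 2]
Step 2: flows [1->0,0=2,3->0,0->4] -> levels [5 5 4 4 3]
Step 3: flows [0=1,0->2,0->3,0->4] -> levels [2 5 5 5 4]
Step 4: flows [1->0,2->0,3->0,4->0] -> levels [6 4 4 4 3]
Step 5: flows [0->1,0->2,0->3,0->4] -> levels [2 5 5 5 4]
  -> period-2 cycle: step 5 state = step 3 state; never stabilizes
  -> state at step 30: (30-3) mod 2 = 1, same as step 4 -> [6 4 4 4 3]

Answer: 6 4 4 4 3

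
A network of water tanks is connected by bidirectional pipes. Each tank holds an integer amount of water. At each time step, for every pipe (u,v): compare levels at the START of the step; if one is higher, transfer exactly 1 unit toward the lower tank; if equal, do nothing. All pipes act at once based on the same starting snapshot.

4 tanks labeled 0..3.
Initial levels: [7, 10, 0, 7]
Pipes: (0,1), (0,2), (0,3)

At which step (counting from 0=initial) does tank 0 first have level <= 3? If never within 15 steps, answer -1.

Answer: -1

Derivation:
Step 1: flows [1->0,0->2,0=3] -> levels [7 9 1 7]
Step 2: flows [1->0,0->2,0=3] -> levels [7 8 2 7]
Step 3: flows [1->0,0->2,0=3] -> levels [7 7 3 7]
Step 4: flows [0=1,0->2,0=3] -> levels [6 7 4 7]
Step 5: flows [1->0,0->2,3->0] -> levels [7 6 5 6]
Step 6: flows [0->1,0->2,0->3] -> levels [4 7 6 7]
Step 7: flows [1->0,2->0,3->0] -> levels [7 6 5 6]
  -> period-2 cycle (repeats step 5); tank 0 never drops to <=3
Tank 0 never reaches <=3 within 15 steps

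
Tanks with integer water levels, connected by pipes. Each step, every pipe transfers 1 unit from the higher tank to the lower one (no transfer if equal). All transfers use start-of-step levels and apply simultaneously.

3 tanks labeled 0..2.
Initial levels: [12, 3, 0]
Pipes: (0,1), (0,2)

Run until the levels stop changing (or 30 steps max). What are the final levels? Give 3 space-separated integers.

Answer: 5 5 5

Derivation:
Step 1: flows [0->1,0->2] -> levels [10 4 1]
Step 2: flows [0->1,0->2] -> levels [8 5 2]
Step 3: flows [0->1,0->2] -> levels [6 6 3]
Step 4: flows [0=1,0->2] -> levels [5 6 4]
Step 5: flows [1->0,0->2] -> levels [5 5 5]
Step 6: flows [0=1,0=2] -> levels [5 5 5]
  -> stable (no change)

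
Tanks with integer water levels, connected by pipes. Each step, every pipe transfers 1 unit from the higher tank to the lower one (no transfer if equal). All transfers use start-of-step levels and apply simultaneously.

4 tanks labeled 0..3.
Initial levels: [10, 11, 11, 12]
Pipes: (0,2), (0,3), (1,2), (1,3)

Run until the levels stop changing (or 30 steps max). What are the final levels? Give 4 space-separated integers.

Step 1: flows [2->0,3->0,1=2,3->1] -> levels [12 12 10 10]
Step 2: flows [0->2,0->3,1->2,1->3] -> levels [10 10 12 12]
Step 3: flows [2->0,3->0,2->1,3->1] -> levels [12 12 10 10]
  -> period-2 cycle: step 3 state = step 1 state; never stabilizes
  -> state at step 30: (30-1) mod 2 = 1, same as step 2 -> [10 10 12 12]

Answer: 10 10 12 12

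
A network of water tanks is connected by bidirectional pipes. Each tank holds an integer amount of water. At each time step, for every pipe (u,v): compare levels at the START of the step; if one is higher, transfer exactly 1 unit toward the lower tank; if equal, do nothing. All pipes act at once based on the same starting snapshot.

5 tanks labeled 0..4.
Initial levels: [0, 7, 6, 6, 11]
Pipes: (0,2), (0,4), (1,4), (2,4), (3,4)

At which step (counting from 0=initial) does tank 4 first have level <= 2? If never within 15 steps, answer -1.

Answer: -1

Derivation:
Step 1: flows [2->0,4->0,4->1,4->2,4->3] -> levels [2 8 6 7 7]
Step 2: flows [2->0,4->0,1->4,4->2,3=4] -> levels [4 7 6 7 6]
Step 3: flows [2->0,4->0,1->4,2=4,3->4] -> levels [6 6 5 6 7]
Step 4: flows [0->2,4->0,4->1,4->2,4->3] -> levels [6 7 7 7 3]
Step 5: flows [2->0,0->4,1->4,2->4,3->4] -> levels [6 6 5 6 7]
  -> period-2 cycle (repeats step 3); tank 4 never drops to <=2
Tank 4 never reaches <=2 within 15 steps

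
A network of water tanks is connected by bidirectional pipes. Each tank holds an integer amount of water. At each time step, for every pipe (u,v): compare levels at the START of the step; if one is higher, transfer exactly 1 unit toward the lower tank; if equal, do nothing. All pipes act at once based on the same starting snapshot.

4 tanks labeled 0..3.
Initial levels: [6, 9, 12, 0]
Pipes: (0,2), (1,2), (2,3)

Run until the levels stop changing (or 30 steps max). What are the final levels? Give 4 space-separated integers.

Answer: 8 8 5 6

Derivation:
Step 1: flows [2->0,2->1,2->3] -> levels [7 10 9 1]
Step 2: flows [2->0,1->2,2->3] -> levels [8 9 8 2]
Step 3: flows [0=2,1->2,2->3] -> levels [8 8 8 3]
Step 4: flows [0=2,1=2,2->3] -> levels [8 8 7 4]
Step 5: flows [0->2,1->2,2->3] -> levels [7 7 8 5]
Step 6: flows [2->0,2->1,2->3] -> levels [8 8 5 6]
Step 7: flows [0->2,1->2,3->2] -> levels [7 7 8 5]
  -> period-2 cycle: step 7 state = step 5 state; never stabilizes
  -> state at step 30: (30-5) mod 2 = 1, same as step 6 -> [8 8 5 6]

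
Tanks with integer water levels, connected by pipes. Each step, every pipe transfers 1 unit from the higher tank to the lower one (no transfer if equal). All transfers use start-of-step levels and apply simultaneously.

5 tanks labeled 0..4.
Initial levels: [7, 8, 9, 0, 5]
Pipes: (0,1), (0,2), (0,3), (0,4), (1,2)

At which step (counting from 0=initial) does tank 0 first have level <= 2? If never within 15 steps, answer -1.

Step 1: flows [1->0,2->0,0->3,0->4,2->1] -> levels [7 8 7 1 6]
Step 2: flows [1->0,0=2,0->3,0->4,1->2] -> levels [6 6 8 2 7]
Step 3: flows [0=1,2->0,0->3,4->0,2->1] -> levels [7 7 6 3 6]
Step 4: flows [0=1,0->2,0->3,0->4,1->2] -> levels [4 6 8 4 7]
Step 5: flows [1->0,2->0,0=3,4->0,2->1] -> levels [7 6 6 4 6]
Step 6: flows [0->1,0->2,0->3,0->4,1=2] -> levels [3 7 7 5 7]
Step 7: flows [1->0,2->0,3->0,4->0,1=2] -> levels [7 6 6 4 6]
  -> period-2 cycle (repeats step 5); tank 0 never drops to <=2
Tank 0 never reaches <=2 within 15 steps

Answer: -1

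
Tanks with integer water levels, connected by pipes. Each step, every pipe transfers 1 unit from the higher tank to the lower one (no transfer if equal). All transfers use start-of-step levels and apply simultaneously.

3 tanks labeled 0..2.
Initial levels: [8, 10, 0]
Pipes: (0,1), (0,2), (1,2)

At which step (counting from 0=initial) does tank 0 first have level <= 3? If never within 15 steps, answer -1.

Answer: -1

Derivation:
Step 1: flows [1->0,0->2,1->2] -> levels [8 8 2]
Step 2: flows [0=1,0->2,1->2] -> levels [7 7 4]
Step 3: flows [0=1,0->2,1->2] -> levels [6 6 6]
Step 4: flows [0=1,0=2,1=2] -> levels [6 6 6]
  -> stable; tank 0 stays at 6 > 3
Tank 0 never reaches <=3 within 15 steps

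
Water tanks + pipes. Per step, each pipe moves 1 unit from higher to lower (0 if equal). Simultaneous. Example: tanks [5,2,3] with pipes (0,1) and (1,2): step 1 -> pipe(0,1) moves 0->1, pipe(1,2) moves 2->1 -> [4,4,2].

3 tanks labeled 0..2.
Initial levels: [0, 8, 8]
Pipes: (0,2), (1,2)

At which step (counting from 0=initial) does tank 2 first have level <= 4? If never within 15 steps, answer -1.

Step 1: flows [2->0,1=2] -> levels [1 8 7]
Step 2: flows [2->0,1->2] -> levels [2 7 7]
Step 3: flows [2->0,1=2] -> levels [3 7 6]
Step 4: flows [2->0,1->2] -> levels [4 6 6]
Step 5: flows [2->0,1=2] -> levels [5 6 5]
Step 6: flows [0=2,1->2] -> levels [5 5 6]
Step 7: flows [2->0,2->1] -> levels [6 6 4]
Tank 2 first reaches <=4 at step 7

Answer: 7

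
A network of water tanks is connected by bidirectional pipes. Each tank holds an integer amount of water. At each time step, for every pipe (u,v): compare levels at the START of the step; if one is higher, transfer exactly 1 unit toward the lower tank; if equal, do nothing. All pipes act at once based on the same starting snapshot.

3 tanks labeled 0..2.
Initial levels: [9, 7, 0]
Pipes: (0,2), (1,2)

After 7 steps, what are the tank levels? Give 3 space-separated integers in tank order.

Answer: 5 5 6

Derivation:
Step 1: flows [0->2,1->2] -> levels [8 6 2]
Step 2: flows [0->2,1->2] -> levels [7 5 4]
Step 3: flows [0->2,1->2] -> levels [6 4 6]
Step 4: flows [0=2,2->1] -> levels [6 5 5]
Step 5: flows [0->2,1=2] -> levels [5 5 6]
Step 6: flows [2->0,2->1] -> levels [6 6 4]
Step 7: flows [0->2,1->2] -> levels [5 5 6]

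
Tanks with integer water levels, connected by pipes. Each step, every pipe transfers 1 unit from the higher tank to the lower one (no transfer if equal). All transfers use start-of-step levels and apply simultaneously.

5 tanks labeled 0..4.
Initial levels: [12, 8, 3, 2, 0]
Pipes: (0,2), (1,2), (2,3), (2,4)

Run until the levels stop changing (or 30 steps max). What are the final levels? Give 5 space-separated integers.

Answer: 6 4 7 4 4

Derivation:
Step 1: flows [0->2,1->2,2->3,2->4] -> levels [11 7 3 3 1]
Step 2: flows [0->2,1->2,2=3,2->4] -> levels [10 6 4 3 2]
Step 3: flows [0->2,1->2,2->3,2->4] -> levels [9 5 4 4 3]
Step 4: flows [0->2,1->2,2=3,2->4] -> levels [8 4 5 4 4]
Step 5: flows [0->2,2->1,2->3,2->4] -> levels [7 5 3 5 5]
Step 6: flows [0->2,1->2,3->2,4->2] -> levels [6 4 7 4 4]
Step 7: flows [2->0,2->1,2->3,2->4] -> levels [7 5 3 5 5]
  -> period-2 cycle: step 7 state = step 5 state; never stabilizes
  -> state at step 30: (30-5) mod 2 = 1, same as step 6 -> [6 4 7 4 4]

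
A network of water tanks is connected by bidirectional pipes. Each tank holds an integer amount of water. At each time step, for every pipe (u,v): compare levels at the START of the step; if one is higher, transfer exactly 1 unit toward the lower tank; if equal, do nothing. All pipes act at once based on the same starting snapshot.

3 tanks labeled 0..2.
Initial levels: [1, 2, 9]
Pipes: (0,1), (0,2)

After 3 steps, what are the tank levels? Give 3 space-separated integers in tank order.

Answer: 3 3 6

Derivation:
Step 1: flows [1->0,2->0] -> levels [3 1 8]
Step 2: flows [0->1,2->0] -> levels [3 2 7]
Step 3: flows [0->1,2->0] -> levels [3 3 6]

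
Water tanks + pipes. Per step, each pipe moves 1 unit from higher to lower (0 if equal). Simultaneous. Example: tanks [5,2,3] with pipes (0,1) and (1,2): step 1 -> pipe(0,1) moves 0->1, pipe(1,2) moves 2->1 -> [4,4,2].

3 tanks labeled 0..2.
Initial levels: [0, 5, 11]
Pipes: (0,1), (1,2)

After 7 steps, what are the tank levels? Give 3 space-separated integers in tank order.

Step 1: flows [1->0,2->1] -> levels [1 5 10]
Step 2: flows [1->0,2->1] -> levels [2 5 9]
Step 3: flows [1->0,2->1] -> levels [3 5 8]
Step 4: flows [1->0,2->1] -> levels [4 5 7]
Step 5: flows [1->0,2->1] -> levels [5 5 6]
Step 6: flows [0=1,2->1] -> levels [5 6 5]
Step 7: flows [1->0,1->2] -> levels [6 4 6]

Answer: 6 4 6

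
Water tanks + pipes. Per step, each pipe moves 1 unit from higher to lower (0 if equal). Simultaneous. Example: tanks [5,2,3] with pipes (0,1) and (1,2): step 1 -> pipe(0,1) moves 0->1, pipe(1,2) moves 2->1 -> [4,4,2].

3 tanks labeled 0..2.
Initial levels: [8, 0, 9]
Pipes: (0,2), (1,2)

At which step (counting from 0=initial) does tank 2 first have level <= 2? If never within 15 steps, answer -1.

Step 1: flows [2->0,2->1] -> levels [9 1 7]
Step 2: flows [0->2,2->1] -> levels [8 2 7]
Step 3: flows [0->2,2->1] -> levels [7 3 7]
Step 4: flows [0=2,2->1] -> levels [7 4 6]
Step 5: flows [0->2,2->1] -> levels [6 5 6]
Step 6: flows [0=2,2->1] -> levels [6 6 5]
Step 7: flows [0->2,1->2] -> levels [5 5 7]
Step 8: flows [2->0,2->1] -> levels [6 6 5]
  -> period-2 cycle (repeats step 6); tank 2 never drops to <=2
Tank 2 never reaches <=2 within 15 steps

Answer: -1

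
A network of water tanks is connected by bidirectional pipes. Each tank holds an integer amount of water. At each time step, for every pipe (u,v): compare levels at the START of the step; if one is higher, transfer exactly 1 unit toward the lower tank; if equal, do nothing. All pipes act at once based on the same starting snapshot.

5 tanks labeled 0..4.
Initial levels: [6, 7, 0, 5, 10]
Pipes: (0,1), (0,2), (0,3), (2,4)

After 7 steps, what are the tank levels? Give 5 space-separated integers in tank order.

Step 1: flows [1->0,0->2,0->3,4->2] -> levels [5 6 2 6 9]
Step 2: flows [1->0,0->2,3->0,4->2] -> levels [6 5 4 5 8]
Step 3: flows [0->1,0->2,0->3,4->2] -> levels [3 6 6 6 7]
Step 4: flows [1->0,2->0,3->0,4->2] -> levels [6 5 6 5 6]
Step 5: flows [0->1,0=2,0->3,2=4] -> levels [4 6 6 6 6]
Step 6: flows [1->0,2->0,3->0,2=4] -> levels [7 5 5 5 6]
Step 7: flows [0->1,0->2,0->3,4->2] -> levels [4 6 7 6 5]

Answer: 4 6 7 6 5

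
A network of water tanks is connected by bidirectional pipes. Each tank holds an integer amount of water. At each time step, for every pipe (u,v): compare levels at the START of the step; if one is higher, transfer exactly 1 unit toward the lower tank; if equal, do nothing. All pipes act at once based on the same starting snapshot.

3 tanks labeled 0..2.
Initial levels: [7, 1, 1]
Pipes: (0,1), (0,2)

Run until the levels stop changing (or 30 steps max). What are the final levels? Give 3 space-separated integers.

Answer: 3 3 3

Derivation:
Step 1: flows [0->1,0->2] -> levels [5 2 2]
Step 2: flows [0->1,0->2] -> levels [3 3 3]
Step 3: flows [0=1,0=2] -> levels [3 3 3]
  -> stable (no change)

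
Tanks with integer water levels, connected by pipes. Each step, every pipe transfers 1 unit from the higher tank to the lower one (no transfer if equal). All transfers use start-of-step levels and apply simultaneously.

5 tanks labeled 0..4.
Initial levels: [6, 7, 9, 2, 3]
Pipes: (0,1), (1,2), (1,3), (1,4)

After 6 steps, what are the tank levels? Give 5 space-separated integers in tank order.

Step 1: flows [1->0,2->1,1->3,1->4] -> levels [7 5 8 3 4]
Step 2: flows [0->1,2->1,1->3,1->4] -> levels [6 5 7 4 5]
Step 3: flows [0->1,2->1,1->3,1=4] -> levels [5 6 6 5 5]
Step 4: flows [1->0,1=2,1->3,1->4] -> levels [6 3 6 6 6]
Step 5: flows [0->1,2->1,3->1,4->1] -> levels [5 7 5 5 5]
Step 6: flows [1->0,1->2,1->3,1->4] -> levels [6 3 6 6 6]

Answer: 6 3 6 6 6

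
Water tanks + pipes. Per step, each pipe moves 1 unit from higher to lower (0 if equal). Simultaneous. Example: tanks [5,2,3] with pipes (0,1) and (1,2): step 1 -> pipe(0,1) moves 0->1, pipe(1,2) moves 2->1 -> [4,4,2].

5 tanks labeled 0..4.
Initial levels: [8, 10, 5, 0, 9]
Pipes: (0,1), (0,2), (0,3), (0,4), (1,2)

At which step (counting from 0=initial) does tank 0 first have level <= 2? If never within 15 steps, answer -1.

Step 1: flows [1->0,0->2,0->3,4->0,1->2] -> levels [8 8 7 1 8]
Step 2: flows [0=1,0->2,0->3,0=4,1->2] -> levels [6 7 9 2 8]
Step 3: flows [1->0,2->0,0->3,4->0,2->1] -> levels [8 7 7 3 7]
Step 4: flows [0->1,0->2,0->3,0->4,1=2] -> levels [4 8 8 4 8]
Step 5: flows [1->0,2->0,0=3,4->0,1=2] -> levels [7 7 7 4 7]
Step 6: flows [0=1,0=2,0->3,0=4,1=2] -> levels [6 7 7 5 7]
Step 7: flows [1->0,2->0,0->3,4->0,1=2] -> levels [8 6 6 6 6]
Step 8: flows [0->1,0->2,0->3,0->4,1=2] -> levels [4 7 7 7 7]
Step 9: flows [1->0,2->0,3->0,4->0,1=2] -> levels [8 6 6 6 6]
  -> period-2 cycle (repeats step 7); tank 0 never drops to <=2
Tank 0 never reaches <=2 within 15 steps

Answer: -1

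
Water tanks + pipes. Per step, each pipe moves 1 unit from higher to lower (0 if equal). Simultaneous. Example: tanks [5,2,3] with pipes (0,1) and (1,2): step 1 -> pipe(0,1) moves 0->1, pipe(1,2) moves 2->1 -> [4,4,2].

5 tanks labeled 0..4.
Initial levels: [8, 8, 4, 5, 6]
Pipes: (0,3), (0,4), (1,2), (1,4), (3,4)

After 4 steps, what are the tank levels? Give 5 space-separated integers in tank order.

Answer: 7 7 5 7 5

Derivation:
Step 1: flows [0->3,0->4,1->2,1->4,4->3] -> levels [6 6 5 7 7]
Step 2: flows [3->0,4->0,1->2,4->1,3=4] -> levels [8 6 6 6 5]
Step 3: flows [0->3,0->4,1=2,1->4,3->4] -> levels [6 5 6 6 8]
Step 4: flows [0=3,4->0,2->1,4->1,4->3] -> levels [7 7 5 7 5]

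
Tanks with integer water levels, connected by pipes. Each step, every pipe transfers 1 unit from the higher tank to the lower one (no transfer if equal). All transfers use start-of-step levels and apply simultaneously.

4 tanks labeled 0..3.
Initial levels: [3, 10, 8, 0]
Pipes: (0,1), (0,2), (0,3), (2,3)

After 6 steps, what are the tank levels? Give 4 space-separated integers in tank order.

Step 1: flows [1->0,2->0,0->3,2->3] -> levels [4 9 6 2]
Step 2: flows [1->0,2->0,0->3,2->3] -> levels [5 8 4 4]
Step 3: flows [1->0,0->2,0->3,2=3] -> levels [4 7 5 5]
Step 4: flows [1->0,2->0,3->0,2=3] -> levels [7 6 4 4]
Step 5: flows [0->1,0->2,0->3,2=3] -> levels [4 7 5 5]
  -> period-2 cycle: step 5 state = step 3 state
  -> state at step 6: (6-3) mod 2 = 1, same as step 4 -> [7 6 4 4]

Answer: 7 6 4 4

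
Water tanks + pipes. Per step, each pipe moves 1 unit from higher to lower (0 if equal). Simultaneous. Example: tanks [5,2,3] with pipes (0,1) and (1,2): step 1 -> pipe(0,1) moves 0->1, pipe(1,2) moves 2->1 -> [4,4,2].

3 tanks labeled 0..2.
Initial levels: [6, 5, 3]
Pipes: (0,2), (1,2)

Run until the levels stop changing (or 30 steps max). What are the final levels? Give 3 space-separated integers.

Answer: 5 5 4

Derivation:
Step 1: flows [0->2,1->2] -> levels [5 4 5]
Step 2: flows [0=2,2->1] -> levels [5 5 4]
Step 3: flows [0->2,1->2] -> levels [4 4 6]
Step 4: flows [2->0,2->1] -> levels [5 5 4]
  -> period-2 cycle: step 4 state = step 2 state; never stabilizes
  -> state at step 30: (30-2) mod 2 = 0, same as step 2 -> [5 5 4]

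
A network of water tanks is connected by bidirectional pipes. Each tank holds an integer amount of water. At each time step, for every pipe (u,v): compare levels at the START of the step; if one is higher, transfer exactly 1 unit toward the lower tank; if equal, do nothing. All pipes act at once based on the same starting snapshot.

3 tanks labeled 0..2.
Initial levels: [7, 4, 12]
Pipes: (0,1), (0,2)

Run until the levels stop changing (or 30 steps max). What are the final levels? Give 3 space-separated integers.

Answer: 9 7 7

Derivation:
Step 1: flows [0->1,2->0] -> levels [7 5 11]
Step 2: flows [0->1,2->0] -> levels [7 6 10]
Step 3: flows [0->1,2->0] -> levels [7 7 9]
Step 4: flows [0=1,2->0] -> levels [8 7 8]
Step 5: flows [0->1,0=2] -> levels [7 8 8]
Step 6: flows [1->0,2->0] -> levels [9 7 7]
Step 7: flows [0->1,0->2] -> levels [7 8 8]
  -> period-2 cycle: step 7 state = step 5 state; never stabilizes
  -> state at step 30: (30-5) mod 2 = 1, same as step 6 -> [9 7 7]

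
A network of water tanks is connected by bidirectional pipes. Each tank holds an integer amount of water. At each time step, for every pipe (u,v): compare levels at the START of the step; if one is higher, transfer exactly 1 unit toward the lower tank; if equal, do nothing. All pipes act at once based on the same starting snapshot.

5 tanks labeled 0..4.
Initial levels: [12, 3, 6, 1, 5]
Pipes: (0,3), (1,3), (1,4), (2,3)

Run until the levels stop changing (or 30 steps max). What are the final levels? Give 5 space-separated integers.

Step 1: flows [0->3,1->3,4->1,2->3] -> levels [11 3 5 4 4]
Step 2: flows [0->3,3->1,4->1,2->3] -> levels [10 5 4 5 3]
Step 3: flows [0->3,1=3,1->4,3->2] -> levels [9 4 5 5 4]
Step 4: flows [0->3,3->1,1=4,2=3] -> levels [8 5 5 5 4]
Step 5: flows [0->3,1=3,1->4,2=3] -> levels [7 4 5 6 5]
Step 6: flows [0->3,3->1,4->1,3->2] -> levels [6 6 6 5 4]
Step 7: flows [0->3,1->3,1->4,2->3] -> levels [5 4 5 8 5]
Step 8: flows [3->0,3->1,4->1,3->2] -> levels [6 6 6 5 4]
  -> period-2 cycle: step 8 state = step 6 state; never stabilizes
  -> state at step 30: (30-6) mod 2 = 0, same as step 6 -> [6 6 6 5 4]

Answer: 6 6 6 5 4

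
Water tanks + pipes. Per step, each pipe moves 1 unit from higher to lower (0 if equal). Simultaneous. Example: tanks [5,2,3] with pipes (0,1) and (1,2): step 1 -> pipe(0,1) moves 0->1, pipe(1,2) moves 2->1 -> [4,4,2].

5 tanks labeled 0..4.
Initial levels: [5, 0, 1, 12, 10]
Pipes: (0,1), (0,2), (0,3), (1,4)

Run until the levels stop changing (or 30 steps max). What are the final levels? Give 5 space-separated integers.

Answer: 4 7 6 6 5

Derivation:
Step 1: flows [0->1,0->2,3->0,4->1] -> levels [4 2 2 11 9]
Step 2: flows [0->1,0->2,3->0,4->1] -> levels [3 4 3 10 8]
Step 3: flows [1->0,0=2,3->0,4->1] -> levels [5 4 3 9 7]
Step 4: flows [0->1,0->2,3->0,4->1] -> levels [4 6 4 8 6]
Step 5: flows [1->0,0=2,3->0,1=4] -> levels [6 5 4 7 6]
Step 6: flows [0->1,0->2,3->0,4->1] -> levels [5 7 5 6 5]
Step 7: flows [1->0,0=2,3->0,1->4] -> levels [7 5 5 5 6]
Step 8: flows [0->1,0->2,0->3,4->1] -> levels [4 7 6 6 5]
Step 9: flows [1->0,2->0,3->0,1->4] -> levels [7 5 5 5 6]
  -> period-2 cycle: step 9 state = step 7 state; never stabilizes
  -> state at step 30: (30-7) mod 2 = 1, same as step 8 -> [4 7 6 6 5]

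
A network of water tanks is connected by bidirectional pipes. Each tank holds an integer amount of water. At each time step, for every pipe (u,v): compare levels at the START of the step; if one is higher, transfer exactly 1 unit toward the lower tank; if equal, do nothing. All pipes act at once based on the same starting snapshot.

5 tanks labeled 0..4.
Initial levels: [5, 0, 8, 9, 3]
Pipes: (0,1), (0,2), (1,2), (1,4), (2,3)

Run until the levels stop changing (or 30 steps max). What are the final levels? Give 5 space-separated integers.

Step 1: flows [0->1,2->0,2->1,4->1,3->2] -> levels [5 3 7 8 2]
Step 2: flows [0->1,2->0,2->1,1->4,3->2] -> levels [5 4 6 7 3]
Step 3: flows [0->1,2->0,2->1,1->4,3->2] -> levels [5 5 5 6 4]
Step 4: flows [0=1,0=2,1=2,1->4,3->2] -> levels [5 4 6 5 5]
Step 5: flows [0->1,2->0,2->1,4->1,2->3] -> levels [5 7 3 6 4]
Step 6: flows [1->0,0->2,1->2,1->4,3->2] -> levels [5 4 6 5 5]
  -> period-2 cycle: step 6 state = step 4 state; never stabilizes
  -> state at step 30: (30-4) mod 2 = 0, same as step 4 -> [5 4 6 5 5]

Answer: 5 4 6 5 5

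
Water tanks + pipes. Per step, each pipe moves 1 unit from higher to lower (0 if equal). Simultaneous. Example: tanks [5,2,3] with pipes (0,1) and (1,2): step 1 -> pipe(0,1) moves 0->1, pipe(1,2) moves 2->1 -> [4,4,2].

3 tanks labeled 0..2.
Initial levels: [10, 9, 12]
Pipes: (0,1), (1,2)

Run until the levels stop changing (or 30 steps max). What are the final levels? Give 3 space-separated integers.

Step 1: flows [0->1,2->1] -> levels [9 11 11]
Step 2: flows [1->0,1=2] -> levels [10 10 11]
Step 3: flows [0=1,2->1] -> levels [10 11 10]
Step 4: flows [1->0,1->2] -> levels [11 9 11]
Step 5: flows [0->1,2->1] -> levels [10 11 10]
  -> period-2 cycle: step 5 state = step 3 state; never stabilizes
  -> state at step 30: (30-3) mod 2 = 1, same as step 4 -> [11 9 11]

Answer: 11 9 11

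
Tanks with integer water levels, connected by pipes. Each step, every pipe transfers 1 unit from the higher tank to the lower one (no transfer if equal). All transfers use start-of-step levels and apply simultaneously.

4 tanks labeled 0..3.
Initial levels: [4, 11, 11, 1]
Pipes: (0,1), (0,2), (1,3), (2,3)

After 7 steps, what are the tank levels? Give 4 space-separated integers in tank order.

Answer: 6 8 8 5

Derivation:
Step 1: flows [1->0,2->0,1->3,2->3] -> levels [6 9 9 3]
Step 2: flows [1->0,2->0,1->3,2->3] -> levels [8 7 7 5]
Step 3: flows [0->1,0->2,1->3,2->3] -> levels [6 7 7 7]
Step 4: flows [1->0,2->0,1=3,2=3] -> levels [8 6 6 7]
Step 5: flows [0->1,0->2,3->1,3->2] -> levels [6 8 8 5]
Step 6: flows [1->0,2->0,1->3,2->3] -> levels [8 6 6 7]
  -> period-2 cycle: step 6 state = step 4 state
  -> state at step 7: (7-4) mod 2 = 1, same as step 5 -> [6 8 8 5]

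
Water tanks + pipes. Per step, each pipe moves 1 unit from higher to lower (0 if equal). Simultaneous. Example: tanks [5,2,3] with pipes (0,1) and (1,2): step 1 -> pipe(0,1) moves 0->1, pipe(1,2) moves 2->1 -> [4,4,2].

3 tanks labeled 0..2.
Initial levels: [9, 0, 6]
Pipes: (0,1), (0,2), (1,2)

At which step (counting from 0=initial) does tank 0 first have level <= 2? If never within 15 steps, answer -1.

Answer: -1

Derivation:
Step 1: flows [0->1,0->2,2->1] -> levels [7 2 6]
Step 2: flows [0->1,0->2,2->1] -> levels [5 4 6]
Step 3: flows [0->1,2->0,2->1] -> levels [5 6 4]
Step 4: flows [1->0,0->2,1->2] -> levels [5 4 6]
  -> period-2 cycle (repeats step 2); tank 0 never drops to <=2
Tank 0 never reaches <=2 within 15 steps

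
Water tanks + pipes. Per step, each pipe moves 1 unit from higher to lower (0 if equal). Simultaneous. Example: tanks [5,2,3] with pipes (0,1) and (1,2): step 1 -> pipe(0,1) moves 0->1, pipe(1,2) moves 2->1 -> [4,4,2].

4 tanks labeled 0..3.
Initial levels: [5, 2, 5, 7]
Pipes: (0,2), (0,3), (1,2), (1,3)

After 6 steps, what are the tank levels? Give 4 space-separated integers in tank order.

Answer: 4 3 6 6

Derivation:
Step 1: flows [0=2,3->0,2->1,3->1] -> levels [6 4 4 5]
Step 2: flows [0->2,0->3,1=2,3->1] -> levels [4 5 5 5]
Step 3: flows [2->0,3->0,1=2,1=3] -> levels [6 5 4 4]
Step 4: flows [0->2,0->3,1->2,1->3] -> levels [4 3 6 6]
Step 5: flows [2->0,3->0,2->1,3->1] -> levels [6 5 4 4]
  -> period-2 cycle: step 5 state = step 3 state
  -> state at step 6: (6-3) mod 2 = 1, same as step 4 -> [4 3 6 6]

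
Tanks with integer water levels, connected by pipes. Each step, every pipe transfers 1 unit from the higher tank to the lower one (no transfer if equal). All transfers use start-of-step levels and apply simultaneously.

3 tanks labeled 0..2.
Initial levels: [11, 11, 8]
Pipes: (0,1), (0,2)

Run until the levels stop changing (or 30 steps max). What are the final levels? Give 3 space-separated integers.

Answer: 10 10 10

Derivation:
Step 1: flows [0=1,0->2] -> levels [10 11 9]
Step 2: flows [1->0,0->2] -> levels [10 10 10]
Step 3: flows [0=1,0=2] -> levels [10 10 10]
  -> stable (no change)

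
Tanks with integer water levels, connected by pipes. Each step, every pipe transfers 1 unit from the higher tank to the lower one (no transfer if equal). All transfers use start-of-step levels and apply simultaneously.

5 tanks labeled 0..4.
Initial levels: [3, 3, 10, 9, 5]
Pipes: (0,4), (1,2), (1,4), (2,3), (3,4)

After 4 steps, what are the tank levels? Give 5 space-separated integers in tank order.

Step 1: flows [4->0,2->1,4->1,2->3,3->4] -> levels [4 5 8 9 4]
Step 2: flows [0=4,2->1,1->4,3->2,3->4] -> levels [4 5 8 7 6]
Step 3: flows [4->0,2->1,4->1,2->3,3->4] -> levels [5 7 6 7 5]
Step 4: flows [0=4,1->2,1->4,3->2,3->4] -> levels [5 5 8 5 7]

Answer: 5 5 8 5 7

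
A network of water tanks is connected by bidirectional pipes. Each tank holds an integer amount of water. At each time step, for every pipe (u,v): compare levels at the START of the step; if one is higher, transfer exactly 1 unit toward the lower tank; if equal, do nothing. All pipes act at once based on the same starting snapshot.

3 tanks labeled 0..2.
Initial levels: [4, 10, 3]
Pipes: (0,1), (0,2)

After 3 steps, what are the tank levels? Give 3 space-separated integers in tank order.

Step 1: flows [1->0,0->2] -> levels [4 9 4]
Step 2: flows [1->0,0=2] -> levels [5 8 4]
Step 3: flows [1->0,0->2] -> levels [5 7 5]

Answer: 5 7 5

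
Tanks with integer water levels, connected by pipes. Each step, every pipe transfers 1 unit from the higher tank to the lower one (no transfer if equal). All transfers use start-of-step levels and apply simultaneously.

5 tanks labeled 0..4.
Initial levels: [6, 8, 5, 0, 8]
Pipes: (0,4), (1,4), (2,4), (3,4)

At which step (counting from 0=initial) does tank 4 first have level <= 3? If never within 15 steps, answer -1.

Answer: -1

Derivation:
Step 1: flows [4->0,1=4,4->2,4->3] -> levels [7 8 6 1 5]
Step 2: flows [0->4,1->4,2->4,4->3] -> levels [6 7 5 2 7]
Step 3: flows [4->0,1=4,4->2,4->3] -> levels [7 7 6 3 4]
Step 4: flows [0->4,1->4,2->4,4->3] -> levels [6 6 5 4 6]
Step 5: flows [0=4,1=4,4->2,4->3] -> levels [6 6 6 5 4]
Step 6: flows [0->4,1->4,2->4,3->4] -> levels [5 5 5 4 8]
Step 7: flows [4->0,4->1,4->2,4->3] -> levels [6 6 6 5 4]
  -> period-2 cycle (repeats step 5); tank 4 never drops to <=3
Tank 4 never reaches <=3 within 15 steps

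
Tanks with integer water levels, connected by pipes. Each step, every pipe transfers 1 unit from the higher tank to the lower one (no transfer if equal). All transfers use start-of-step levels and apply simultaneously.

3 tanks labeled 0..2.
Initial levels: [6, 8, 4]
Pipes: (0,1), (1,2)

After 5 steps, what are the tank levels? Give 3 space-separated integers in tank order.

Answer: 6 6 6

Derivation:
Step 1: flows [1->0,1->2] -> levels [7 6 5]
Step 2: flows [0->1,1->2] -> levels [6 6 6]
Step 3: flows [0=1,1=2] -> levels [6 6 6]
  -> stable; steps 4..5 unchanged -> [6 6 6]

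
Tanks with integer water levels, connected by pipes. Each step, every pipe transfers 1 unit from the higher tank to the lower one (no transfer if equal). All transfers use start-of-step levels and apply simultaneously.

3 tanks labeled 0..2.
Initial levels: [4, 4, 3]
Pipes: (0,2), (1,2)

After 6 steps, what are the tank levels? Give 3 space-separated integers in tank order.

Step 1: flows [0->2,1->2] -> levels [3 3 5]
Step 2: flows [2->0,2->1] -> levels [4 4 3]
  -> period-2 cycle: step 2 state = step 0 state
  -> state at step 6: (6-0) mod 2 = 0, same as step 0 -> [4 4 3]

Answer: 4 4 3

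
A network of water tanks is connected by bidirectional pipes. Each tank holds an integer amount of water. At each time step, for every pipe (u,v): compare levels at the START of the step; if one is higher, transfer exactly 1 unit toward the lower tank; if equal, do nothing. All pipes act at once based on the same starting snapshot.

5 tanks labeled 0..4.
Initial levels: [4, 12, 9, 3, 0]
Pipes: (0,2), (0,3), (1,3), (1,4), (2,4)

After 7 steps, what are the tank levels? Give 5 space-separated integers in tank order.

Step 1: flows [2->0,0->3,1->3,1->4,2->4] -> levels [4 10 7 5 2]
Step 2: flows [2->0,3->0,1->3,1->4,2->4] -> levels [6 8 5 5 4]
Step 3: flows [0->2,0->3,1->3,1->4,2->4] -> levels [4 6 5 7 6]
Step 4: flows [2->0,3->0,3->1,1=4,4->2] -> levels [6 7 5 5 5]
Step 5: flows [0->2,0->3,1->3,1->4,2=4] -> levels [4 5 6 7 6]
Step 6: flows [2->0,3->0,3->1,4->1,2=4] -> levels [6 7 5 5 5]
  -> period-2 cycle: step 6 state = step 4 state
  -> state at step 7: (7-4) mod 2 = 1, same as step 5 -> [4 5 6 7 6]

Answer: 4 5 6 7 6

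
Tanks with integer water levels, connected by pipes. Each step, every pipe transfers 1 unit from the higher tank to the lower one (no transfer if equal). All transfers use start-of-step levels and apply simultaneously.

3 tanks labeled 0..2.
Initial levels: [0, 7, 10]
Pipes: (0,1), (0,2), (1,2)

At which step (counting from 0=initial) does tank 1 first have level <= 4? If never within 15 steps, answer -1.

Answer: -1

Derivation:
Step 1: flows [1->0,2->0,2->1] -> levels [2 7 8]
Step 2: flows [1->0,2->0,2->1] -> levels [4 7 6]
Step 3: flows [1->0,2->0,1->2] -> levels [6 5 6]
Step 4: flows [0->1,0=2,2->1] -> levels [5 7 5]
Step 5: flows [1->0,0=2,1->2] -> levels [6 5 6]
  -> period-2 cycle (repeats step 3); tank 1 never drops to <=4
Tank 1 never reaches <=4 within 15 steps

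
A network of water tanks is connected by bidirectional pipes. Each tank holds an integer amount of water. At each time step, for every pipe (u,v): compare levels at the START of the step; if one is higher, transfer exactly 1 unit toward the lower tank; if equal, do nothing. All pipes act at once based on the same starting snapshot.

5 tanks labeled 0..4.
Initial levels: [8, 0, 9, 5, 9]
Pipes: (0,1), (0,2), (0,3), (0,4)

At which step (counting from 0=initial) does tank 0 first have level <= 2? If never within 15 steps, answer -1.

Step 1: flows [0->1,2->0,0->3,4->0] -> levels [8 1 8 6 8]
Step 2: flows [0->1,0=2,0->3,0=4] -> levels [6 2 8 7 8]
Step 3: flows [0->1,2->0,3->0,4->0] -> levels [8 3 7 6 7]
Step 4: flows [0->1,0->2,0->3,0->4] -> levels [4 4 8 7 8]
Step 5: flows [0=1,2->0,3->0,4->0] -> levels [7 4 7 6 7]
Step 6: flows [0->1,0=2,0->3,0=4] -> levels [5 5 7 7 7]
Step 7: flows [0=1,2->0,3->0,4->0] -> levels [8 5 6 6 6]
Step 8: flows [0->1,0->2,0->3,0->4] -> levels [4 6 7 7 7]
Step 9: flows [1->0,2->0,3->0,4->0] -> levels [8 5 6 6 6]
  -> period-2 cycle (repeats step 7); tank 0 never drops to <=2
Tank 0 never reaches <=2 within 15 steps

Answer: -1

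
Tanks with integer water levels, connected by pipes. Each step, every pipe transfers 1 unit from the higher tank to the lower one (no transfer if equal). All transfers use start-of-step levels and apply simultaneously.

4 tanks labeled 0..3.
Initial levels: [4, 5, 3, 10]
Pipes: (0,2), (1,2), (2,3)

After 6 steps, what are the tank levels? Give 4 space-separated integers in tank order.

Answer: 5 5 7 5

Derivation:
Step 1: flows [0->2,1->2,3->2] -> levels [3 4 6 9]
Step 2: flows [2->0,2->1,3->2] -> levels [4 5 5 8]
Step 3: flows [2->0,1=2,3->2] -> levels [5 5 5 7]
Step 4: flows [0=2,1=2,3->2] -> levels [5 5 6 6]
Step 5: flows [2->0,2->1,2=3] -> levels [6 6 4 6]
Step 6: flows [0->2,1->2,3->2] -> levels [5 5 7 5]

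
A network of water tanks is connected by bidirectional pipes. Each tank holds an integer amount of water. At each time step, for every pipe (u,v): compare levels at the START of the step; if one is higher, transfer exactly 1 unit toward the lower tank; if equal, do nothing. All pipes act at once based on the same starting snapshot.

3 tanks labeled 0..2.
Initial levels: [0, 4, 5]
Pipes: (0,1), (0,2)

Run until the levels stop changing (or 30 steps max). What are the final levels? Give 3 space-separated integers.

Answer: 4 2 3

Derivation:
Step 1: flows [1->0,2->0] -> levels [2 3 4]
Step 2: flows [1->0,2->0] -> levels [4 2 3]
Step 3: flows [0->1,0->2] -> levels [2 3 4]
  -> period-2 cycle: step 3 state = step 1 state; never stabilizes
  -> state at step 30: (30-1) mod 2 = 1, same as step 2 -> [4 2 3]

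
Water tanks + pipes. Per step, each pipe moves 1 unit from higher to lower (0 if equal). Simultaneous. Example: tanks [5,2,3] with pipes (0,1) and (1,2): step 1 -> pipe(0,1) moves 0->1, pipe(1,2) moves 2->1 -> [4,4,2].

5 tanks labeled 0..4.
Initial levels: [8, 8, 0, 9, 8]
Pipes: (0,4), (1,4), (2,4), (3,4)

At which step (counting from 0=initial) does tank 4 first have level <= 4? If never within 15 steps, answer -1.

Step 1: flows [0=4,1=4,4->2,3->4] -> levels [8 8 1 8 8]
Step 2: flows [0=4,1=4,4->2,3=4] -> levels [8 8 2 8 7]
Step 3: flows [0->4,1->4,4->2,3->4] -> levels [7 7 3 7 9]
Step 4: flows [4->0,4->1,4->2,4->3] -> levels [8 8 4 8 5]
Step 5: flows [0->4,1->4,4->2,3->4] -> levels [7 7 5 7 7]
Step 6: flows [0=4,1=4,4->2,3=4] -> levels [7 7 6 7 6]
Step 7: flows [0->4,1->4,2=4,3->4] -> levels [6 6 6 6 9]
Step 8: flows [4->0,4->1,4->2,4->3] -> levels [7 7 7 7 5]
Step 9: flows [0->4,1->4,2->4,3->4] -> levels [6 6 6 6 9]
  -> period-2 cycle (repeats step 7); tank 4 never drops to <=4
Tank 4 never reaches <=4 within 15 steps

Answer: -1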